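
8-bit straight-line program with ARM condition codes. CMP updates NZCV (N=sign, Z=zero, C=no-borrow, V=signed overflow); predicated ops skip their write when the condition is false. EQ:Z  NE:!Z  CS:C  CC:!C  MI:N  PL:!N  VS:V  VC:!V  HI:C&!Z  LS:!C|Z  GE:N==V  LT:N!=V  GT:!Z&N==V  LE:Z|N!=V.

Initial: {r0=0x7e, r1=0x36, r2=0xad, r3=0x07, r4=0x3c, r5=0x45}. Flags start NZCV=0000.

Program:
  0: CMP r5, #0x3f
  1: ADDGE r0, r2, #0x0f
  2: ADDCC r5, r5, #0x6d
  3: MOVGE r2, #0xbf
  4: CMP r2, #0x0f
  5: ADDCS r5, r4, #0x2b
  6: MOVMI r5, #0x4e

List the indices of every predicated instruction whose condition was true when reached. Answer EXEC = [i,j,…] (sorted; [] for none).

EXEC = [1,3,5,6]

[0] flags=0010 → (cmp)
[1] flags=0010 GE?T → r0=0xbc
[2] flags=0010 CC?F → skip
[3] flags=0010 GE?T → r2=0xbf
[4] flags=1010 → (cmp)
[5] flags=1010 CS?T → r5=0x67
[6] flags=1010 MI?T → r5=0x4e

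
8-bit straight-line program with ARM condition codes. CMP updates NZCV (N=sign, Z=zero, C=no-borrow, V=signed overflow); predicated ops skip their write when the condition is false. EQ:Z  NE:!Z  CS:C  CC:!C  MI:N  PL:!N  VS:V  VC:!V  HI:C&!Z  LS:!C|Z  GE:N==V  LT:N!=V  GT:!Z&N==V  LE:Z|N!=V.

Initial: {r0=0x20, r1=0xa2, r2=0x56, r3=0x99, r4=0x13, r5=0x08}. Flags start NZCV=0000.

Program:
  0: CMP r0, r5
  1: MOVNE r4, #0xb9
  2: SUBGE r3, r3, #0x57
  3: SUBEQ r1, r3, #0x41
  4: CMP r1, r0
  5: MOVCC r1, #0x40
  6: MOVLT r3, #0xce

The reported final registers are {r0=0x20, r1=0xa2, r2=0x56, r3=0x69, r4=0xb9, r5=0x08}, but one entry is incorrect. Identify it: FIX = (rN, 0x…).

FIX = (r3, 0xce)

[0] flags=0010 → (cmp)
[1] flags=0010 NE?T → r4=0xb9
[2] flags=0010 GE?T → r3=0x42
[3] flags=0010 EQ?F → skip
[4] flags=1010 → (cmp)
[5] flags=1010 CC?F → skip
[6] flags=1010 LT?T → r3=0xce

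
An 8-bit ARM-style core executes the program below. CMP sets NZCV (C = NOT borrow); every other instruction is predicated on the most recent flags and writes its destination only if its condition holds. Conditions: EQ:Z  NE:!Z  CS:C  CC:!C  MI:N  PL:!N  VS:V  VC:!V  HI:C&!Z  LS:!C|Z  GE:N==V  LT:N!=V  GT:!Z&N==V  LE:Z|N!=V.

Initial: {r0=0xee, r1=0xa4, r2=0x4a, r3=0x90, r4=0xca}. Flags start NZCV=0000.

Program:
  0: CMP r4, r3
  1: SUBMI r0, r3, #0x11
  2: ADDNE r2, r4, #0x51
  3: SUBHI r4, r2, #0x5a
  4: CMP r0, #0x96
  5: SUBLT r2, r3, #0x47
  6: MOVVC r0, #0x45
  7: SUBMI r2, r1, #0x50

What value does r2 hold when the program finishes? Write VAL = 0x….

VAL = 0x1b

0: ✓ CMP  NZCV=0010
1: · SUBMI
2: ✓ ADDNE  r2←0x1b
3: ✓ SUBHI  r4←0xc1
4: ✓ CMP  NZCV=0010
5: · SUBLT
6: ✓ MOVVC  r0←0x45
7: · SUBMI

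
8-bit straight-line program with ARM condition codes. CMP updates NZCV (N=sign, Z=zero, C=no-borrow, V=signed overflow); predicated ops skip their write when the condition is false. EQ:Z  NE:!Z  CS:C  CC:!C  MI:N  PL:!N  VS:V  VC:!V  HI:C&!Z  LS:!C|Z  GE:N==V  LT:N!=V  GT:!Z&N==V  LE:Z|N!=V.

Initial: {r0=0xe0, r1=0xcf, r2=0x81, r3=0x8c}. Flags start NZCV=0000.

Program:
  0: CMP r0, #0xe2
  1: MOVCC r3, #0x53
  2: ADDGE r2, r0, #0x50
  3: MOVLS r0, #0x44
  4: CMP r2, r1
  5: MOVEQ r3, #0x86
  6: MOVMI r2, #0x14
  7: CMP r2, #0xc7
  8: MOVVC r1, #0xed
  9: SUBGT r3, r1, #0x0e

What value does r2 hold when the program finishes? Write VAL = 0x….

VAL = 0x14

0: ✓ CMP  NZCV=1000
1: ✓ MOVCC  r3←0x53
2: · ADDGE
3: ✓ MOVLS  r0←0x44
4: ✓ CMP  NZCV=1000
5: · MOVEQ
6: ✓ MOVMI  r2←0x14
7: ✓ CMP  NZCV=0000
8: ✓ MOVVC  r1←0xed
9: ✓ SUBGT  r3←0xdf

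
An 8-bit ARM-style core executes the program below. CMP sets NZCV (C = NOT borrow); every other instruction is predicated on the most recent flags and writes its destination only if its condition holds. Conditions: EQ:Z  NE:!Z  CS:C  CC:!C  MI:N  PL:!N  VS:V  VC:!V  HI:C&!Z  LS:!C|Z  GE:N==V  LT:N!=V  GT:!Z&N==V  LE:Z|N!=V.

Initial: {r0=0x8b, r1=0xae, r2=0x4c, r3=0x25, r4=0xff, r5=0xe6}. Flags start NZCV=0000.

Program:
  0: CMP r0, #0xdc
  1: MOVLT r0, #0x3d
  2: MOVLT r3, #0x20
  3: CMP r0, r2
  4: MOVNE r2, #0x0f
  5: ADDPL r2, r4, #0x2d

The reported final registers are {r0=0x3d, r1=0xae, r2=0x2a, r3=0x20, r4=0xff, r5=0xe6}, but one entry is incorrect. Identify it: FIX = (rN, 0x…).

FIX = (r2, 0x0f)

[0] flags=1000 → (cmp)
[1] flags=1000 LT?T → r0=0x3d
[2] flags=1000 LT?T → r3=0x20
[3] flags=1000 → (cmp)
[4] flags=1000 NE?T → r2=0x0f
[5] flags=1000 PL?F → skip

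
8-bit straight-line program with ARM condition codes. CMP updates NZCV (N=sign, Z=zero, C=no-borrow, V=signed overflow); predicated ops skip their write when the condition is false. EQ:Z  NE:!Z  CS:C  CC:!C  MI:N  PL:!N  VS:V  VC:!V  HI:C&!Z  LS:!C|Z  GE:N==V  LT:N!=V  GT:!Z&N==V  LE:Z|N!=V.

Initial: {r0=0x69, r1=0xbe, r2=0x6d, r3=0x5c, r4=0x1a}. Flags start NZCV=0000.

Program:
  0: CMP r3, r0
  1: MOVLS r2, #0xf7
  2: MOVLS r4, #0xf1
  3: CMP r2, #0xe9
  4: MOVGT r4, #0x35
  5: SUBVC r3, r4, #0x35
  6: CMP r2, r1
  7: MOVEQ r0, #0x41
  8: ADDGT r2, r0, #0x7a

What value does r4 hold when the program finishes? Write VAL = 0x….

[0] flags=1000 → (cmp)
[1] flags=1000 LS?T → r2=0xf7
[2] flags=1000 LS?T → r4=0xf1
[3] flags=0010 → (cmp)
[4] flags=0010 GT?T → r4=0x35
[5] flags=0010 VC?T → r3=0x00
[6] flags=0010 → (cmp)
[7] flags=0010 EQ?F → skip
[8] flags=0010 GT?T → r2=0xe3

VAL = 0x35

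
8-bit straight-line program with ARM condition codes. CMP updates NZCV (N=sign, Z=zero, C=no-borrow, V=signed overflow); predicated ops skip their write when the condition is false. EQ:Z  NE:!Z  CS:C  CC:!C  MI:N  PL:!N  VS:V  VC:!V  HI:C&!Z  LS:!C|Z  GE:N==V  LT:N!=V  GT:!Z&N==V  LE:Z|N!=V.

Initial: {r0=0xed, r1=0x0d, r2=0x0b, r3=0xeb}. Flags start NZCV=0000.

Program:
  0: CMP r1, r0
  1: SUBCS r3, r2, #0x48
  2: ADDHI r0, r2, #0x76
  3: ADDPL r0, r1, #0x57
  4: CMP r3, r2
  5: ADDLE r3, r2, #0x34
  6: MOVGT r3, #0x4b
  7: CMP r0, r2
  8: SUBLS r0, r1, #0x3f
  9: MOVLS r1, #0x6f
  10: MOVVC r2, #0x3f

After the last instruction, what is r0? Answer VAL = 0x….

0: ✓ CMP  NZCV=0000
1: · SUBCS
2: · ADDHI
3: ✓ ADDPL  r0←0x64
4: ✓ CMP  NZCV=1010
5: ✓ ADDLE  r3←0x3f
6: · MOVGT
7: ✓ CMP  NZCV=0010
8: · SUBLS
9: · MOVLS
10: ✓ MOVVC  r2←0x3f

VAL = 0x64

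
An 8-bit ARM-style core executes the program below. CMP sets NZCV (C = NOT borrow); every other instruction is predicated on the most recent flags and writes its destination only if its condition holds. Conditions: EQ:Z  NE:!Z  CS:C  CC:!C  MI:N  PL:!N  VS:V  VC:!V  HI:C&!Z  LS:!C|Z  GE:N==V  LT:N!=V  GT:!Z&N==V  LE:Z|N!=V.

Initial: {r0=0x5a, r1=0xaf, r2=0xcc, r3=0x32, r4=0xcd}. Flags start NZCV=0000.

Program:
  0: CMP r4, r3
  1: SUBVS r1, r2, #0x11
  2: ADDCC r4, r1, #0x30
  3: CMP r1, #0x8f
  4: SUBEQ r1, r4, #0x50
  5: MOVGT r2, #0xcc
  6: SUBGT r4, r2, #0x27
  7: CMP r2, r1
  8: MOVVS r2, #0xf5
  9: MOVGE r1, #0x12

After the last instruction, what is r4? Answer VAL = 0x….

VAL = 0xa5

[0] flags=1010 → (cmp)
[1] flags=1010 VS?F → skip
[2] flags=1010 CC?F → skip
[3] flags=0010 → (cmp)
[4] flags=0010 EQ?F → skip
[5] flags=0010 GT?T → r2=0xcc
[6] flags=0010 GT?T → r4=0xa5
[7] flags=0010 → (cmp)
[8] flags=0010 VS?F → skip
[9] flags=0010 GE?T → r1=0x12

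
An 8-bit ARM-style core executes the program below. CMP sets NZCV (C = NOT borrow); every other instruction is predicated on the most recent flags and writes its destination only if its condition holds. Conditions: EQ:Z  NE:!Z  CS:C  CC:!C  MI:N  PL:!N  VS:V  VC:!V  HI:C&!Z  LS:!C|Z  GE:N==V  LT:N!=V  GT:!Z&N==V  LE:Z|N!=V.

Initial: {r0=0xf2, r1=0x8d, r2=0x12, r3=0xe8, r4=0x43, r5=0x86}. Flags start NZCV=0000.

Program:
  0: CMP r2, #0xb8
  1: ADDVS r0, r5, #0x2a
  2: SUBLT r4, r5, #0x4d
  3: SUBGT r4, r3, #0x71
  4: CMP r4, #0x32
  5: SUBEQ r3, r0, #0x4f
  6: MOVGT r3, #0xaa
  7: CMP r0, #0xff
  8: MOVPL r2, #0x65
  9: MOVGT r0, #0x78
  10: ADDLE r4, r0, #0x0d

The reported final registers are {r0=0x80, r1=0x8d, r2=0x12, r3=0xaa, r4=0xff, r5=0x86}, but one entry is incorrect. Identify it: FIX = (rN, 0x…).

0: ✓ CMP  NZCV=0000
1: · ADDVS
2: · SUBLT
3: ✓ SUBGT  r4←0x77
4: ✓ CMP  NZCV=0010
5: · SUBEQ
6: ✓ MOVGT  r3←0xaa
7: ✓ CMP  NZCV=1000
8: · MOVPL
9: · MOVGT
10: ✓ ADDLE  r4←0xff

FIX = (r0, 0xf2)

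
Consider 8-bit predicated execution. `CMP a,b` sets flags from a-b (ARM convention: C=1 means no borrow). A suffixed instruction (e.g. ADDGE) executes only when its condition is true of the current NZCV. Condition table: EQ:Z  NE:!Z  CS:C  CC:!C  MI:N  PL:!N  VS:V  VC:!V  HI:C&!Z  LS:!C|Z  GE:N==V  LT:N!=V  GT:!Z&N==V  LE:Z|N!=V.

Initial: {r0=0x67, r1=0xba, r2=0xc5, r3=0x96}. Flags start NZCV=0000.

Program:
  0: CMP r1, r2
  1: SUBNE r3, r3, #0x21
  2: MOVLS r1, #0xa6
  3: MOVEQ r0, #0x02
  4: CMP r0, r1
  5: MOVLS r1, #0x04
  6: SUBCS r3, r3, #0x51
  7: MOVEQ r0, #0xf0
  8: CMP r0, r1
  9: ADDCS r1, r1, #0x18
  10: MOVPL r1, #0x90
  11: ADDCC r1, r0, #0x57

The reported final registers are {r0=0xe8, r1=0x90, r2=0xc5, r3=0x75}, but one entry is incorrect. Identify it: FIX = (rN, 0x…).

FIX = (r0, 0x67)

[0] flags=1000 → (cmp)
[1] flags=1000 NE?T → r3=0x75
[2] flags=1000 LS?T → r1=0xa6
[3] flags=1000 EQ?F → skip
[4] flags=1001 → (cmp)
[5] flags=1001 LS?T → r1=0x04
[6] flags=1001 CS?F → skip
[7] flags=1001 EQ?F → skip
[8] flags=0010 → (cmp)
[9] flags=0010 CS?T → r1=0x1c
[10] flags=0010 PL?T → r1=0x90
[11] flags=0010 CC?F → skip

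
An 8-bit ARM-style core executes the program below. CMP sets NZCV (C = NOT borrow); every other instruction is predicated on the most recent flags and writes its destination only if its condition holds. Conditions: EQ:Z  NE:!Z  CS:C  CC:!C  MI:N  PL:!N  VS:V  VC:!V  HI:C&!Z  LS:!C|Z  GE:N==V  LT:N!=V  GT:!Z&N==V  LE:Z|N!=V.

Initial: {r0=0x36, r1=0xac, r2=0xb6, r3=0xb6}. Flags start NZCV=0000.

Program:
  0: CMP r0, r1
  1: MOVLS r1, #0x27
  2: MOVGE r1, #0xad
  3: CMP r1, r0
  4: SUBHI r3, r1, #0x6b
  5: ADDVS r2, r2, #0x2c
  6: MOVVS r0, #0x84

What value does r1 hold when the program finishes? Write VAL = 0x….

VAL = 0xad

0: ✓ CMP  NZCV=1001
1: ✓ MOVLS  r1←0x27
2: ✓ MOVGE  r1←0xad
3: ✓ CMP  NZCV=0011
4: ✓ SUBHI  r3←0x42
5: ✓ ADDVS  r2←0xe2
6: ✓ MOVVS  r0←0x84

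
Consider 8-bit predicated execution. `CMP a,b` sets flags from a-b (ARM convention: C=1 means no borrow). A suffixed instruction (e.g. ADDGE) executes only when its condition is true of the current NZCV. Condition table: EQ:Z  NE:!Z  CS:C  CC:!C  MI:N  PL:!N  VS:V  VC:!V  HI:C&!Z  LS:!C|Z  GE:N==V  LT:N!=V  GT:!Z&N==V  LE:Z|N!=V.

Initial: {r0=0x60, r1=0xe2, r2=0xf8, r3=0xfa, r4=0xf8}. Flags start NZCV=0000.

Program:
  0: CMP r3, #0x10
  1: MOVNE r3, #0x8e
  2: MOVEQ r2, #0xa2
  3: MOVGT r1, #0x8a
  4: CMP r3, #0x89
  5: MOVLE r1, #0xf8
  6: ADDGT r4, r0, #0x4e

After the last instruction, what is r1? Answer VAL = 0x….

[0] flags=1010 → (cmp)
[1] flags=1010 NE?T → r3=0x8e
[2] flags=1010 EQ?F → skip
[3] flags=1010 GT?F → skip
[4] flags=0010 → (cmp)
[5] flags=0010 LE?F → skip
[6] flags=0010 GT?T → r4=0xae

VAL = 0xe2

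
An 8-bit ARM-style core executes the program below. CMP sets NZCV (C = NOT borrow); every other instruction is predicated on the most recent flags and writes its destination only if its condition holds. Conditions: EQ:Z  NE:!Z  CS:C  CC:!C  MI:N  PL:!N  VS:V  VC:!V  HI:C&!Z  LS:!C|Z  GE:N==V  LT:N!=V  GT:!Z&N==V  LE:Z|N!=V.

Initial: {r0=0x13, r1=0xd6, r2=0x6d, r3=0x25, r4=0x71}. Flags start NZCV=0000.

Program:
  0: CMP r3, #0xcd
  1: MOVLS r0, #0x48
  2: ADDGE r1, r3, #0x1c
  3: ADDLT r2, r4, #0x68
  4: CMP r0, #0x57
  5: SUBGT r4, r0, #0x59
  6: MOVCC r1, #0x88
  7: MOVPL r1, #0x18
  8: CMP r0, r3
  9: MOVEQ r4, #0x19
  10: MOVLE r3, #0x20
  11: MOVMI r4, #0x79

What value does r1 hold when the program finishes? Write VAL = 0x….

0: ✓ CMP  NZCV=0000
1: ✓ MOVLS  r0←0x48
2: ✓ ADDGE  r1←0x41
3: · ADDLT
4: ✓ CMP  NZCV=1000
5: · SUBGT
6: ✓ MOVCC  r1←0x88
7: · MOVPL
8: ✓ CMP  NZCV=0010
9: · MOVEQ
10: · MOVLE
11: · MOVMI

VAL = 0x88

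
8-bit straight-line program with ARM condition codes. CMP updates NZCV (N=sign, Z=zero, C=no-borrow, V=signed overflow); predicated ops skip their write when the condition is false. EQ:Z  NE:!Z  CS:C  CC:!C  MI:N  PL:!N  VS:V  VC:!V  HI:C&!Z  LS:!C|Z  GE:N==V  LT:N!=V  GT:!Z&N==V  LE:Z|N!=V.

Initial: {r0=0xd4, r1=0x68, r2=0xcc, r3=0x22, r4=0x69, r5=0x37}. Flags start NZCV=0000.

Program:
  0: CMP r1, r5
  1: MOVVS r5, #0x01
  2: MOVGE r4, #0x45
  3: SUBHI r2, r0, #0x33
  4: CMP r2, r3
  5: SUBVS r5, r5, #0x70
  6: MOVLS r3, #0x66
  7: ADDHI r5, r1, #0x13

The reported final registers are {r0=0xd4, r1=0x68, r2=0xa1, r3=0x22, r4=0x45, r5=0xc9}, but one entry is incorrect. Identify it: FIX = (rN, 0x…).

FIX = (r5, 0x7b)

[0] flags=0010 → (cmp)
[1] flags=0010 VS?F → skip
[2] flags=0010 GE?T → r4=0x45
[3] flags=0010 HI?T → r2=0xa1
[4] flags=0011 → (cmp)
[5] flags=0011 VS?T → r5=0xc7
[6] flags=0011 LS?F → skip
[7] flags=0011 HI?T → r5=0x7b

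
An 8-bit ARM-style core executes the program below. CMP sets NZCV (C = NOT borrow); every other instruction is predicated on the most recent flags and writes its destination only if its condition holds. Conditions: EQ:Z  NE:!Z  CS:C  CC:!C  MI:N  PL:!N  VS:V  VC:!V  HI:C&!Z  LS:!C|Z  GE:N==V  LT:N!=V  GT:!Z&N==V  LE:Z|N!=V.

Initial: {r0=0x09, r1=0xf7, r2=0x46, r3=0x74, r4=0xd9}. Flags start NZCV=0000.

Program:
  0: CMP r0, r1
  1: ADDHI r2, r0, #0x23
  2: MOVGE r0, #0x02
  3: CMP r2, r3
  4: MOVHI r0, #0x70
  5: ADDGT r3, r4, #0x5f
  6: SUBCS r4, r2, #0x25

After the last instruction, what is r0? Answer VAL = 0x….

VAL = 0x02

0: ✓ CMP  NZCV=0000
1: · ADDHI
2: ✓ MOVGE  r0←0x02
3: ✓ CMP  NZCV=1000
4: · MOVHI
5: · ADDGT
6: · SUBCS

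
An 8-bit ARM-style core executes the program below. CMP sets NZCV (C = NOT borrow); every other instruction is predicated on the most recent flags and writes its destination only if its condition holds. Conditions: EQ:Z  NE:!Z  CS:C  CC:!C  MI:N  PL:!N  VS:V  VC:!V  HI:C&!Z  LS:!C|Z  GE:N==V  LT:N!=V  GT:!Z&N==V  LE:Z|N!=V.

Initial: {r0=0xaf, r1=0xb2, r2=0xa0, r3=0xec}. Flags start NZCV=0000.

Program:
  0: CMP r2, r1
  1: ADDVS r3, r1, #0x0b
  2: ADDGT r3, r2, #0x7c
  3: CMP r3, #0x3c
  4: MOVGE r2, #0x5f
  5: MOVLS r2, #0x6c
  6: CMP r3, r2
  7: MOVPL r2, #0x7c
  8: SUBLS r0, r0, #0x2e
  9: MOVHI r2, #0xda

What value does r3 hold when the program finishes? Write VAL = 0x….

0: ✓ CMP  NZCV=1000
1: · ADDVS
2: · ADDGT
3: ✓ CMP  NZCV=1010
4: · MOVGE
5: · MOVLS
6: ✓ CMP  NZCV=0010
7: ✓ MOVPL  r2←0x7c
8: · SUBLS
9: ✓ MOVHI  r2←0xda

VAL = 0xec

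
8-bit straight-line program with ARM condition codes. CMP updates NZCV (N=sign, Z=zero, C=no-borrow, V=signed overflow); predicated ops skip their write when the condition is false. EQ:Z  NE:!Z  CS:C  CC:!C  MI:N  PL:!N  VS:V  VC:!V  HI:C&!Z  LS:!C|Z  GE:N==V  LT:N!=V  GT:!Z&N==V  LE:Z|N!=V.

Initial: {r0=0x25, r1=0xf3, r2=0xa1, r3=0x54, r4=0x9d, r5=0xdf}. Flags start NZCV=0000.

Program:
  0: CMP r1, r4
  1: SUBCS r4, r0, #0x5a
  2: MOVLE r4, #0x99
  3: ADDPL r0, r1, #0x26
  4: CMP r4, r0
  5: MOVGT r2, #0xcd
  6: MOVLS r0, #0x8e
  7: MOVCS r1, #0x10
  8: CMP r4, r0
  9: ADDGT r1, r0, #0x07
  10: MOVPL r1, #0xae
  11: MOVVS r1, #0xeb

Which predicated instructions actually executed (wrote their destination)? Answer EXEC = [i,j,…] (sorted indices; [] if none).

EXEC = [1,3,7]

[0] flags=0010 → (cmp)
[1] flags=0010 CS?T → r4=0xcb
[2] flags=0010 LE?F → skip
[3] flags=0010 PL?T → r0=0x19
[4] flags=1010 → (cmp)
[5] flags=1010 GT?F → skip
[6] flags=1010 LS?F → skip
[7] flags=1010 CS?T → r1=0x10
[8] flags=1010 → (cmp)
[9] flags=1010 GT?F → skip
[10] flags=1010 PL?F → skip
[11] flags=1010 VS?F → skip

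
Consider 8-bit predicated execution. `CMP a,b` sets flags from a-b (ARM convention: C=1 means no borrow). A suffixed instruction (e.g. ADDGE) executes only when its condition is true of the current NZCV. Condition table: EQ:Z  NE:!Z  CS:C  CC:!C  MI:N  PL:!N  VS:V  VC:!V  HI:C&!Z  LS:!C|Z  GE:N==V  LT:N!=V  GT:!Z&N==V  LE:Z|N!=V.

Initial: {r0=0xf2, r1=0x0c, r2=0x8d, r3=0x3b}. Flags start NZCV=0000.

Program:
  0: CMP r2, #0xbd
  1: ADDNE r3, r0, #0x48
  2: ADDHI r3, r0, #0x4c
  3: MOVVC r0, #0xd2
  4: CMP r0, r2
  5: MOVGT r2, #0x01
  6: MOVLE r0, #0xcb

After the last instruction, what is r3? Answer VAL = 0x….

0: ✓ CMP  NZCV=1000
1: ✓ ADDNE  r3←0x3a
2: · ADDHI
3: ✓ MOVVC  r0←0xd2
4: ✓ CMP  NZCV=0010
5: ✓ MOVGT  r2←0x01
6: · MOVLE

VAL = 0x3a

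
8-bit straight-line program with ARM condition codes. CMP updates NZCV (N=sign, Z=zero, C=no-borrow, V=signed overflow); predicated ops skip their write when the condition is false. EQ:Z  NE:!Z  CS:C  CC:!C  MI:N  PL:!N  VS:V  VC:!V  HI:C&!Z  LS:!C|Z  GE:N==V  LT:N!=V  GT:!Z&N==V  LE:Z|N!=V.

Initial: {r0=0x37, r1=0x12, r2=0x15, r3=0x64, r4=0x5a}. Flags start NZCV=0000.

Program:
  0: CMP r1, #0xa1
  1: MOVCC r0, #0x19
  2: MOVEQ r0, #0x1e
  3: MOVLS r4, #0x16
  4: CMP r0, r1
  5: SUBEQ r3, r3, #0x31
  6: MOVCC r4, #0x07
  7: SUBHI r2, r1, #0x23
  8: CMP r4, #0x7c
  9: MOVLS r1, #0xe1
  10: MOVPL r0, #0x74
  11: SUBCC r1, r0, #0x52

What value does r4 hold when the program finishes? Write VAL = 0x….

[0] flags=0000 → (cmp)
[1] flags=0000 CC?T → r0=0x19
[2] flags=0000 EQ?F → skip
[3] flags=0000 LS?T → r4=0x16
[4] flags=0010 → (cmp)
[5] flags=0010 EQ?F → skip
[6] flags=0010 CC?F → skip
[7] flags=0010 HI?T → r2=0xef
[8] flags=1000 → (cmp)
[9] flags=1000 LS?T → r1=0xe1
[10] flags=1000 PL?F → skip
[11] flags=1000 CC?T → r1=0xc7

VAL = 0x16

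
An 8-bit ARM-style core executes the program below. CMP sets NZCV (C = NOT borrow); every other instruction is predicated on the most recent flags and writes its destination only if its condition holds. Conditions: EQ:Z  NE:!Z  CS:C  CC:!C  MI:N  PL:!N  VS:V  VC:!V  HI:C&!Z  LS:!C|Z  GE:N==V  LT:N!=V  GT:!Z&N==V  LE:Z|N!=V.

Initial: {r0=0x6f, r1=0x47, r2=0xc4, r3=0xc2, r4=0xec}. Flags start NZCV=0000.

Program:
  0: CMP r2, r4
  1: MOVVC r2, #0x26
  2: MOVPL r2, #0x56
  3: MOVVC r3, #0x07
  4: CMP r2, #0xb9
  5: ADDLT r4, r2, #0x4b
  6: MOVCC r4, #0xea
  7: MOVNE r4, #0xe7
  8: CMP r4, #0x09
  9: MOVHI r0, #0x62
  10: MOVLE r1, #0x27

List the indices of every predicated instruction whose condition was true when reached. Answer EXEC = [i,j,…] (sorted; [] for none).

EXEC = [1,3,6,7,9,10]

[0] flags=1000 → (cmp)
[1] flags=1000 VC?T → r2=0x26
[2] flags=1000 PL?F → skip
[3] flags=1000 VC?T → r3=0x07
[4] flags=0000 → (cmp)
[5] flags=0000 LT?F → skip
[6] flags=0000 CC?T → r4=0xea
[7] flags=0000 NE?T → r4=0xe7
[8] flags=1010 → (cmp)
[9] flags=1010 HI?T → r0=0x62
[10] flags=1010 LE?T → r1=0x27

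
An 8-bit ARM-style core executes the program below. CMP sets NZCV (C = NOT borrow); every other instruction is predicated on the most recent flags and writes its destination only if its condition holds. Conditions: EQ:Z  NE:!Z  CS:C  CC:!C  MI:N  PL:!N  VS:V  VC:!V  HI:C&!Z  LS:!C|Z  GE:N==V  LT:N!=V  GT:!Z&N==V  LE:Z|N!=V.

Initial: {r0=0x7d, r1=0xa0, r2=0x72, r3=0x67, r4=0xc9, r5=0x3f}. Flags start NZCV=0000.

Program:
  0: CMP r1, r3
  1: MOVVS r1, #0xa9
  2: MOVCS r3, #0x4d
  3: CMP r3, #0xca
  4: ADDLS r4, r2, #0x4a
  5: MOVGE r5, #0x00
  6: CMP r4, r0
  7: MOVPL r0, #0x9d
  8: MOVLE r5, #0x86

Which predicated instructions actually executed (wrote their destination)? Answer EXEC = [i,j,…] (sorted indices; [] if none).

EXEC = [1,2,4,5,7,8]

[0] flags=0011 → (cmp)
[1] flags=0011 VS?T → r1=0xa9
[2] flags=0011 CS?T → r3=0x4d
[3] flags=1001 → (cmp)
[4] flags=1001 LS?T → r4=0xbc
[5] flags=1001 GE?T → r5=0x00
[6] flags=0011 → (cmp)
[7] flags=0011 PL?T → r0=0x9d
[8] flags=0011 LE?T → r5=0x86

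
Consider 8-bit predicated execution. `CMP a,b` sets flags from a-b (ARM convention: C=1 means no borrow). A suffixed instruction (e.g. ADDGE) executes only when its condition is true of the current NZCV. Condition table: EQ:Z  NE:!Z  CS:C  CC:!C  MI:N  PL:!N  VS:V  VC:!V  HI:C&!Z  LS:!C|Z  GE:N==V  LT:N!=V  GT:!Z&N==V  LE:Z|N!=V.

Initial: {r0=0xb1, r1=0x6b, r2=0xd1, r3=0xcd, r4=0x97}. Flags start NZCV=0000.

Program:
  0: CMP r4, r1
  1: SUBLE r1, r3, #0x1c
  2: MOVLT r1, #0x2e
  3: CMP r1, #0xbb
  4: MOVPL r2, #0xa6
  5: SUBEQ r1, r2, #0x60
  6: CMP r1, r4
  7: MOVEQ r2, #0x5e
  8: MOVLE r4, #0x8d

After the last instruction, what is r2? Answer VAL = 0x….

VAL = 0xa6

[0] flags=0011 → (cmp)
[1] flags=0011 LE?T → r1=0xb1
[2] flags=0011 LT?T → r1=0x2e
[3] flags=0000 → (cmp)
[4] flags=0000 PL?T → r2=0xa6
[5] flags=0000 EQ?F → skip
[6] flags=1001 → (cmp)
[7] flags=1001 EQ?F → skip
[8] flags=1001 LE?F → skip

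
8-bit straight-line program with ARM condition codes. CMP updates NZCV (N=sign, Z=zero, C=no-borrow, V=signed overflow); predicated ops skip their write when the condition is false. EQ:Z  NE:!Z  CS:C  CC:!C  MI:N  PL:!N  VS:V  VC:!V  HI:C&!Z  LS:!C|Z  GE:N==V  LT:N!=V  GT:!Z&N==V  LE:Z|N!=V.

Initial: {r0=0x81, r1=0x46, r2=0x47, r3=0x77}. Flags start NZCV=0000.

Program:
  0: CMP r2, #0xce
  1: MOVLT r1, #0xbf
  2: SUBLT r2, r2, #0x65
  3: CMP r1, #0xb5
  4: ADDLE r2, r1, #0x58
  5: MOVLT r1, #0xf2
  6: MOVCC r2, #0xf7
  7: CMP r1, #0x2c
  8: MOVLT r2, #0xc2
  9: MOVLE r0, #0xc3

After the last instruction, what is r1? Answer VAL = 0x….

VAL = 0x46

[0] flags=0000 → (cmp)
[1] flags=0000 LT?F → skip
[2] flags=0000 LT?F → skip
[3] flags=1001 → (cmp)
[4] flags=1001 LE?F → skip
[5] flags=1001 LT?F → skip
[6] flags=1001 CC?T → r2=0xf7
[7] flags=0010 → (cmp)
[8] flags=0010 LT?F → skip
[9] flags=0010 LE?F → skip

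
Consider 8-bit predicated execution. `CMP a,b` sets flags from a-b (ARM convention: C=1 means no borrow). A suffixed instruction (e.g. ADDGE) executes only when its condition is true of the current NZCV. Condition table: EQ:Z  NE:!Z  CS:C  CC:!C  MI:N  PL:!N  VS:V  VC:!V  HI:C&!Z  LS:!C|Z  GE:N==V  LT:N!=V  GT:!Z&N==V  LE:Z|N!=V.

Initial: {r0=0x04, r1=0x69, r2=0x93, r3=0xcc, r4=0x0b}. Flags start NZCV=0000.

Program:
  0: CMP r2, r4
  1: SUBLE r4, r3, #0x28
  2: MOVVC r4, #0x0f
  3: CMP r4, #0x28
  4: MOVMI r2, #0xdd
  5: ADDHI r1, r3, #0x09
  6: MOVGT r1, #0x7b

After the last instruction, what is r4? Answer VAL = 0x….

VAL = 0x0f

0: ✓ CMP  NZCV=1010
1: ✓ SUBLE  r4←0xa4
2: ✓ MOVVC  r4←0x0f
3: ✓ CMP  NZCV=1000
4: ✓ MOVMI  r2←0xdd
5: · ADDHI
6: · MOVGT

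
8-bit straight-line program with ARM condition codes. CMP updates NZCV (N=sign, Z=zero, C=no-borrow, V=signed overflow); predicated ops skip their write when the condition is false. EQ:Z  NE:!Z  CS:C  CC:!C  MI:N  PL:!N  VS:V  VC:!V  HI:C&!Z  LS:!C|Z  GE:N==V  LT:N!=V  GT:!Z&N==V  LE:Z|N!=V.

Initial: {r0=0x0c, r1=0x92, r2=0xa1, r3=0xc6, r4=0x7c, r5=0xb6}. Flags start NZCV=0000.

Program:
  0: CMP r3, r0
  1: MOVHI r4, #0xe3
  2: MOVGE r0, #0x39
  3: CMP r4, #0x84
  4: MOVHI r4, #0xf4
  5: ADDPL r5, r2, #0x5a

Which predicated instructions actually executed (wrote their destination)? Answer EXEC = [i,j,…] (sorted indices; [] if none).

EXEC = [1,4,5]

0: ✓ CMP  NZCV=1010
1: ✓ MOVHI  r4←0xe3
2: · MOVGE
3: ✓ CMP  NZCV=0010
4: ✓ MOVHI  r4←0xf4
5: ✓ ADDPL  r5←0xfb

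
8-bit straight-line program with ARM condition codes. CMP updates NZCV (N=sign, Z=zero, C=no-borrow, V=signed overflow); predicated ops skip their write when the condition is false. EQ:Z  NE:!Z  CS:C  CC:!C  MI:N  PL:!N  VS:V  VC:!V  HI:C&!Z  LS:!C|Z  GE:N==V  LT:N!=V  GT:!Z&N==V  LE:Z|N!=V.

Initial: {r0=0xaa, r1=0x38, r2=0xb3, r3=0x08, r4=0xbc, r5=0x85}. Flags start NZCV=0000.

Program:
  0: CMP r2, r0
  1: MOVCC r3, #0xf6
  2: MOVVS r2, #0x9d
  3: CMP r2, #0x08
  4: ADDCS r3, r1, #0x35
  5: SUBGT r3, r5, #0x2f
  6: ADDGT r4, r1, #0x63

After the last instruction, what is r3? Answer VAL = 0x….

0: ✓ CMP  NZCV=0010
1: · MOVCC
2: · MOVVS
3: ✓ CMP  NZCV=1010
4: ✓ ADDCS  r3←0x6d
5: · SUBGT
6: · ADDGT

VAL = 0x6d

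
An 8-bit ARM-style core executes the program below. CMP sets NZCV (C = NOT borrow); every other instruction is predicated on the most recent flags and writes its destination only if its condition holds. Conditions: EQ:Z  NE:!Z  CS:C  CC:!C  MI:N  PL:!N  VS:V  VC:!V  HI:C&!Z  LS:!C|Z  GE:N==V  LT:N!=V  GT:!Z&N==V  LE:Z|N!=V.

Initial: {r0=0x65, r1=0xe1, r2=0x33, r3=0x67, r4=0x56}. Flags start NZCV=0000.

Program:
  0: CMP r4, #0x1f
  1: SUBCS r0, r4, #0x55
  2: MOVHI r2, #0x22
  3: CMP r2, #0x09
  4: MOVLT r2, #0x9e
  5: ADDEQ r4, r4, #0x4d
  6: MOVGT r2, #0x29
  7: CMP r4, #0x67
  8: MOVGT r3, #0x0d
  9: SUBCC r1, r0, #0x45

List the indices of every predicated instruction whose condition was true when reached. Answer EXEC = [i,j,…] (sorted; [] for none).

[0] flags=0010 → (cmp)
[1] flags=0010 CS?T → r0=0x01
[2] flags=0010 HI?T → r2=0x22
[3] flags=0010 → (cmp)
[4] flags=0010 LT?F → skip
[5] flags=0010 EQ?F → skip
[6] flags=0010 GT?T → r2=0x29
[7] flags=1000 → (cmp)
[8] flags=1000 GT?F → skip
[9] flags=1000 CC?T → r1=0xbc

EXEC = [1,2,6,9]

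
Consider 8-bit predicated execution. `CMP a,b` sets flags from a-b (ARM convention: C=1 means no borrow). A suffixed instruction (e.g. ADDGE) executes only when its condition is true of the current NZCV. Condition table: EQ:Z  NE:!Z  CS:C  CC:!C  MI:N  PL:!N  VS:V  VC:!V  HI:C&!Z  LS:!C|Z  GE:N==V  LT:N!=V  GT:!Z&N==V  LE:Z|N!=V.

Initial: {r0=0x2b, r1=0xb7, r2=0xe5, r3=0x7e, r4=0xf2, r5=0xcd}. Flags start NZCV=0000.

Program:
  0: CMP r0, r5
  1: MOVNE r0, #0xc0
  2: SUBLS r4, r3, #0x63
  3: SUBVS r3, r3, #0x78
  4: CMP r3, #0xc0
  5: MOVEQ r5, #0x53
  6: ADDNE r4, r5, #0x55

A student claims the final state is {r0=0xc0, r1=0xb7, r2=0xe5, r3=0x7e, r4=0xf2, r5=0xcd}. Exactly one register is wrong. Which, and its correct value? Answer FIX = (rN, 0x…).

FIX = (r4, 0x22)

0: ✓ CMP  NZCV=0000
1: ✓ MOVNE  r0←0xc0
2: ✓ SUBLS  r4←0x1b
3: · SUBVS
4: ✓ CMP  NZCV=1001
5: · MOVEQ
6: ✓ ADDNE  r4←0x22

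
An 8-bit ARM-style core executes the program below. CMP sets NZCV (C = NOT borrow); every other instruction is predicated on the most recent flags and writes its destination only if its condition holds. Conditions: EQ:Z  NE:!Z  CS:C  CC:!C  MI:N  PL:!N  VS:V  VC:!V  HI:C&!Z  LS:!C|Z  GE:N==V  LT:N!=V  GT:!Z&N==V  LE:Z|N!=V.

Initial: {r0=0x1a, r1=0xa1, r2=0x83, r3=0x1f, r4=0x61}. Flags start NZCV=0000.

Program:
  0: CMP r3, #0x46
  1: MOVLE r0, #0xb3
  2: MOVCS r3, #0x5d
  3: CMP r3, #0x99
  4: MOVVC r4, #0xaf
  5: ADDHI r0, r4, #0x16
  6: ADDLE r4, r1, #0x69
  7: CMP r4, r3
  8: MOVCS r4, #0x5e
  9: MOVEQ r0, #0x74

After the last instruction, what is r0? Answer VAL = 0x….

[0] flags=1000 → (cmp)
[1] flags=1000 LE?T → r0=0xb3
[2] flags=1000 CS?F → skip
[3] flags=1001 → (cmp)
[4] flags=1001 VC?F → skip
[5] flags=1001 HI?F → skip
[6] flags=1001 LE?F → skip
[7] flags=0010 → (cmp)
[8] flags=0010 CS?T → r4=0x5e
[9] flags=0010 EQ?F → skip

VAL = 0xb3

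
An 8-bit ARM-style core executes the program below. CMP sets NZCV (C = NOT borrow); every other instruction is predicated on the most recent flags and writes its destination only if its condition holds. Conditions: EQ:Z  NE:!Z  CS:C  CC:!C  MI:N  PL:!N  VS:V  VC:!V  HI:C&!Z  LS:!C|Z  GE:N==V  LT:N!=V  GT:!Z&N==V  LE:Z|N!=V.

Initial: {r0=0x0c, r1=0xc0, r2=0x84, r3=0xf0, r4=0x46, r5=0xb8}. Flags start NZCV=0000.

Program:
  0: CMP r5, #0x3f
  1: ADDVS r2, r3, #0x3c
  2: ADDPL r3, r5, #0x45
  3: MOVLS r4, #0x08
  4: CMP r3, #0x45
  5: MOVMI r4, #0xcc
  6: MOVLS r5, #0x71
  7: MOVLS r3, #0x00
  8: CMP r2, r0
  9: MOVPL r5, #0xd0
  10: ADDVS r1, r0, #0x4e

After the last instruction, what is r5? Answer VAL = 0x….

VAL = 0xd0

0: ✓ CMP  NZCV=0011
1: ✓ ADDVS  r2←0x2c
2: ✓ ADDPL  r3←0xfd
3: · MOVLS
4: ✓ CMP  NZCV=1010
5: ✓ MOVMI  r4←0xcc
6: · MOVLS
7: · MOVLS
8: ✓ CMP  NZCV=0010
9: ✓ MOVPL  r5←0xd0
10: · ADDVS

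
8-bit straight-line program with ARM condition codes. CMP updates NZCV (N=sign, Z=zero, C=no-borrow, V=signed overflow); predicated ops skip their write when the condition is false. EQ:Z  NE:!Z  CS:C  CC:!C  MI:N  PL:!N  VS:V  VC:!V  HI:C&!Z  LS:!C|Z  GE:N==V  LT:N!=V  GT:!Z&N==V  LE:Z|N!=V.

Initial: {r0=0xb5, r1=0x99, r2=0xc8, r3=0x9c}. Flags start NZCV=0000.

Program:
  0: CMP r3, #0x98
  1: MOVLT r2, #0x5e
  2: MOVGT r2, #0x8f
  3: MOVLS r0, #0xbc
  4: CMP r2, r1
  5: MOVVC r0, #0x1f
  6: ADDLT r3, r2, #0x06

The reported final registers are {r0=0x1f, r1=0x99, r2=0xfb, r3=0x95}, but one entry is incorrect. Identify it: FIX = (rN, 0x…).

FIX = (r2, 0x8f)

[0] flags=0010 → (cmp)
[1] flags=0010 LT?F → skip
[2] flags=0010 GT?T → r2=0x8f
[3] flags=0010 LS?F → skip
[4] flags=1000 → (cmp)
[5] flags=1000 VC?T → r0=0x1f
[6] flags=1000 LT?T → r3=0x95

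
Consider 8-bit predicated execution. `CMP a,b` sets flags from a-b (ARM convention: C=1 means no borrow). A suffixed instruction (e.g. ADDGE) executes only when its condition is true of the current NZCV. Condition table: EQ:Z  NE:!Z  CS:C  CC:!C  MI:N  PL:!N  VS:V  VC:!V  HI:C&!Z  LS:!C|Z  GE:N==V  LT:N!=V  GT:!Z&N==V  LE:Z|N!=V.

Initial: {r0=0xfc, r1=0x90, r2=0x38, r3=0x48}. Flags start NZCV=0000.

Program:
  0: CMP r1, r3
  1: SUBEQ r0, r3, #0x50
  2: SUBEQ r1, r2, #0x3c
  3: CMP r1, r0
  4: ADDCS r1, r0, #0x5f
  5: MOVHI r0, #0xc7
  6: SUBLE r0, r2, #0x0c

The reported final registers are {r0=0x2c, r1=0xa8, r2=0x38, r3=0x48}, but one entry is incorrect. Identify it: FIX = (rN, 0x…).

FIX = (r1, 0x90)

0: ✓ CMP  NZCV=0011
1: · SUBEQ
2: · SUBEQ
3: ✓ CMP  NZCV=1000
4: · ADDCS
5: · MOVHI
6: ✓ SUBLE  r0←0x2c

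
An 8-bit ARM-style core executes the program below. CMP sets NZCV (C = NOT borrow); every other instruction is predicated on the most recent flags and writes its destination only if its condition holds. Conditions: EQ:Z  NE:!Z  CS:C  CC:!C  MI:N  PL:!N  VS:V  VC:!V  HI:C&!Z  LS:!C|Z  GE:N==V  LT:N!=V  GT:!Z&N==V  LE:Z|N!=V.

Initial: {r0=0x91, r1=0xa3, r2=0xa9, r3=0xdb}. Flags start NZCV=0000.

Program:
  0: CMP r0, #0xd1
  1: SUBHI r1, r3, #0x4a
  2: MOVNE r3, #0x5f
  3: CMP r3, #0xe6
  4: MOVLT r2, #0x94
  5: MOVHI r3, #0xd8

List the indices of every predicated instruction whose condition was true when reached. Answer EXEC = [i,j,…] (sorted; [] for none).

[0] flags=1000 → (cmp)
[1] flags=1000 HI?F → skip
[2] flags=1000 NE?T → r3=0x5f
[3] flags=0000 → (cmp)
[4] flags=0000 LT?F → skip
[5] flags=0000 HI?F → skip

EXEC = [2]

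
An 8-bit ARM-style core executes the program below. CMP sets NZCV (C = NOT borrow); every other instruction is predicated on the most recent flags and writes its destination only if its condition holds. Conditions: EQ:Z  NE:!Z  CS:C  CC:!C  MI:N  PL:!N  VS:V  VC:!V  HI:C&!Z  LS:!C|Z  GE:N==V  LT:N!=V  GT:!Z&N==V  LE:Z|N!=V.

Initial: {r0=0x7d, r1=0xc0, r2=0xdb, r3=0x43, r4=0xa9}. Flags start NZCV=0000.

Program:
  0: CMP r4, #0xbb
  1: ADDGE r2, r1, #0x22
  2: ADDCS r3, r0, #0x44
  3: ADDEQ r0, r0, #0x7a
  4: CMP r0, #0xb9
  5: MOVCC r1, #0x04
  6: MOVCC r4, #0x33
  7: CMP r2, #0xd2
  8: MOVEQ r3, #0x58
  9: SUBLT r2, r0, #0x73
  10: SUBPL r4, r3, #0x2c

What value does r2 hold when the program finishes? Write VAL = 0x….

VAL = 0xdb

[0] flags=1000 → (cmp)
[1] flags=1000 GE?F → skip
[2] flags=1000 CS?F → skip
[3] flags=1000 EQ?F → skip
[4] flags=1001 → (cmp)
[5] flags=1001 CC?T → r1=0x04
[6] flags=1001 CC?T → r4=0x33
[7] flags=0010 → (cmp)
[8] flags=0010 EQ?F → skip
[9] flags=0010 LT?F → skip
[10] flags=0010 PL?T → r4=0x17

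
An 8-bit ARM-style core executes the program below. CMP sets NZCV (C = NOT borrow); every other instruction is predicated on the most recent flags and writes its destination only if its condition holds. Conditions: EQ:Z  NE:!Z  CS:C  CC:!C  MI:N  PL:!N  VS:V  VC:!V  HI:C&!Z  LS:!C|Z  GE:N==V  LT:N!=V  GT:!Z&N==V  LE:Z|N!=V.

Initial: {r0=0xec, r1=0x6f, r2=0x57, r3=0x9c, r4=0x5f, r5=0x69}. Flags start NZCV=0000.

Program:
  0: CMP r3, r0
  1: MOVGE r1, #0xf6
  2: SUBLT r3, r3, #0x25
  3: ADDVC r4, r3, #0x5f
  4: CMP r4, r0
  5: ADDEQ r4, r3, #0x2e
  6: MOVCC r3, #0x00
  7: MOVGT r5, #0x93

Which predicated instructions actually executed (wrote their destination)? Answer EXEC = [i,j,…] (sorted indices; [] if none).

[0] flags=1000 → (cmp)
[1] flags=1000 GE?F → skip
[2] flags=1000 LT?T → r3=0x77
[3] flags=1000 VC?T → r4=0xd6
[4] flags=1000 → (cmp)
[5] flags=1000 EQ?F → skip
[6] flags=1000 CC?T → r3=0x00
[7] flags=1000 GT?F → skip

EXEC = [2,3,6]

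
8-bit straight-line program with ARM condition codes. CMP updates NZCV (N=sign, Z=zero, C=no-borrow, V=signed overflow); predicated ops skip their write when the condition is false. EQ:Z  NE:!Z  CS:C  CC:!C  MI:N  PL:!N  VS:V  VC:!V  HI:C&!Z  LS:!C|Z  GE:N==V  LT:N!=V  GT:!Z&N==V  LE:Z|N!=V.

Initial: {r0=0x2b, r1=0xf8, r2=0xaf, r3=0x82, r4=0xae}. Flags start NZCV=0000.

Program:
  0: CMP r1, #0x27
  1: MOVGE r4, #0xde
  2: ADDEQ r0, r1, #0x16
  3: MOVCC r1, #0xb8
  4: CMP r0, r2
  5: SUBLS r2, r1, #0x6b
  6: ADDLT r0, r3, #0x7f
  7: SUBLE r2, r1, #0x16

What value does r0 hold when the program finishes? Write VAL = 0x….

0: ✓ CMP  NZCV=1010
1: · MOVGE
2: · ADDEQ
3: · MOVCC
4: ✓ CMP  NZCV=0000
5: ✓ SUBLS  r2←0x8d
6: · ADDLT
7: · SUBLE

VAL = 0x2b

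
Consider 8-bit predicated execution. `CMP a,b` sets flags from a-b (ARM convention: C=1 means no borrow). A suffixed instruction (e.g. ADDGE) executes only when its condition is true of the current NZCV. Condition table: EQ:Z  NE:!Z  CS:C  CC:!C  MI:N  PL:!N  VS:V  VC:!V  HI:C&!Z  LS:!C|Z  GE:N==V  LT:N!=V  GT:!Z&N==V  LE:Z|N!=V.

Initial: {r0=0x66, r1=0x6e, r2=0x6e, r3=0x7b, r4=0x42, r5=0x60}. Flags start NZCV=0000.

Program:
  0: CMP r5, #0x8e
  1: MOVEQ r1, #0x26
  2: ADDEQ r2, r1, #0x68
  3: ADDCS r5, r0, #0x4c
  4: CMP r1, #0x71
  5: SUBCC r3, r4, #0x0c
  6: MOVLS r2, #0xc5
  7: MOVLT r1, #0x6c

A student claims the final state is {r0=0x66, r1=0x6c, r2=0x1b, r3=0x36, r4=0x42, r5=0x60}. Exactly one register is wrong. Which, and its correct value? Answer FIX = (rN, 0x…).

FIX = (r2, 0xc5)

0: ✓ CMP  NZCV=1001
1: · MOVEQ
2: · ADDEQ
3: · ADDCS
4: ✓ CMP  NZCV=1000
5: ✓ SUBCC  r3←0x36
6: ✓ MOVLS  r2←0xc5
7: ✓ MOVLT  r1←0x6c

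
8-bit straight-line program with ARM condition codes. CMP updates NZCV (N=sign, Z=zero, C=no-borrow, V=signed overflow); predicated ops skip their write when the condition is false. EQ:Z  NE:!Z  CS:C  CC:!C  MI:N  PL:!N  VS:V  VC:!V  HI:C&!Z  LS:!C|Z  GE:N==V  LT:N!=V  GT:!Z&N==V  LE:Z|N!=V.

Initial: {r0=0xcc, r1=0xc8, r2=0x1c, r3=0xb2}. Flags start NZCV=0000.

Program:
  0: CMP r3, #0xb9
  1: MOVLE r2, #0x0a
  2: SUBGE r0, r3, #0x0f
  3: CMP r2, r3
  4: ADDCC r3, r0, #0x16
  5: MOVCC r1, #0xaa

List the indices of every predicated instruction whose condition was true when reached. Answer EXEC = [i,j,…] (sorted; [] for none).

0: ✓ CMP  NZCV=1000
1: ✓ MOVLE  r2←0x0a
2: · SUBGE
3: ✓ CMP  NZCV=0000
4: ✓ ADDCC  r3←0xe2
5: ✓ MOVCC  r1←0xaa

EXEC = [1,4,5]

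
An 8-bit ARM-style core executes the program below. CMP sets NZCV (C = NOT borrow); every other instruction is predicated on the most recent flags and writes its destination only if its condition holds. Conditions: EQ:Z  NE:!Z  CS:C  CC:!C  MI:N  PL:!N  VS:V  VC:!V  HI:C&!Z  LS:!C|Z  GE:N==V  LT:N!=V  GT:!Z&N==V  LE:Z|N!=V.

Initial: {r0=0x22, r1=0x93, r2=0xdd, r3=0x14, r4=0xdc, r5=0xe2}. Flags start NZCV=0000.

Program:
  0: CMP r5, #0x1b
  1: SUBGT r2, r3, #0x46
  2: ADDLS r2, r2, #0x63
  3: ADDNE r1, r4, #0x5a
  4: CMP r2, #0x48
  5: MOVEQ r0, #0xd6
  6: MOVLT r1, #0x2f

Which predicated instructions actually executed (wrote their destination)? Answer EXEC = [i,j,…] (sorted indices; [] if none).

EXEC = [3,6]

0: ✓ CMP  NZCV=1010
1: · SUBGT
2: · ADDLS
3: ✓ ADDNE  r1←0x36
4: ✓ CMP  NZCV=1010
5: · MOVEQ
6: ✓ MOVLT  r1←0x2f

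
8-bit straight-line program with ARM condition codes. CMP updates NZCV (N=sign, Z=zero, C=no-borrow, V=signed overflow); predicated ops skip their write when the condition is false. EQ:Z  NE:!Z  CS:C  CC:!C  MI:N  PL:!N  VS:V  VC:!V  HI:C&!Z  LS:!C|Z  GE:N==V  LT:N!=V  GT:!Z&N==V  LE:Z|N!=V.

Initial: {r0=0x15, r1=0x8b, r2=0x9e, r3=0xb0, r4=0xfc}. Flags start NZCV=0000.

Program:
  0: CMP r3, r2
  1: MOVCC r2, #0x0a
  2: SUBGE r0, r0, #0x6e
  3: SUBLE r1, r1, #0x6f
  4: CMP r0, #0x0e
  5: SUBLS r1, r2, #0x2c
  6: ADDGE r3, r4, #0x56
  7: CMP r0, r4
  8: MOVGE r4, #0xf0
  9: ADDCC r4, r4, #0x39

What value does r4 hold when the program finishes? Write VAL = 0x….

0: ✓ CMP  NZCV=0010
1: · MOVCC
2: ✓ SUBGE  r0←0xa7
3: · SUBLE
4: ✓ CMP  NZCV=1010
5: · SUBLS
6: · ADDGE
7: ✓ CMP  NZCV=1000
8: · MOVGE
9: ✓ ADDCC  r4←0x35

VAL = 0x35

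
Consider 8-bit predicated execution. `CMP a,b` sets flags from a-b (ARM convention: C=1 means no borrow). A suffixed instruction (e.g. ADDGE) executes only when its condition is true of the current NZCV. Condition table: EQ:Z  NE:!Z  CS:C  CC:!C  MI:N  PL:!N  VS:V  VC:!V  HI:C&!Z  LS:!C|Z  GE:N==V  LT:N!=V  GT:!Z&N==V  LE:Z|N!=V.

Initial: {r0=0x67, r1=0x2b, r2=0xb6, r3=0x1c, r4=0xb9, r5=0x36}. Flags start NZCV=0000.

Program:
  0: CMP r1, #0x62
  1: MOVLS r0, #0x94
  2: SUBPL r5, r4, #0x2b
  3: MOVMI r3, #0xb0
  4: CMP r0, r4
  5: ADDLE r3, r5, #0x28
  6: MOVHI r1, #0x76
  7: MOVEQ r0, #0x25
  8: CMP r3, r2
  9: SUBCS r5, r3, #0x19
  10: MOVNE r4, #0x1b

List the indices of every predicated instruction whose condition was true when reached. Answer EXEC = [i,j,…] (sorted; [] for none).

EXEC = [1,3,5,10]

0: ✓ CMP  NZCV=1000
1: ✓ MOVLS  r0←0x94
2: · SUBPL
3: ✓ MOVMI  r3←0xb0
4: ✓ CMP  NZCV=1000
5: ✓ ADDLE  r3←0x5e
6: · MOVHI
7: · MOVEQ
8: ✓ CMP  NZCV=1001
9: · SUBCS
10: ✓ MOVNE  r4←0x1b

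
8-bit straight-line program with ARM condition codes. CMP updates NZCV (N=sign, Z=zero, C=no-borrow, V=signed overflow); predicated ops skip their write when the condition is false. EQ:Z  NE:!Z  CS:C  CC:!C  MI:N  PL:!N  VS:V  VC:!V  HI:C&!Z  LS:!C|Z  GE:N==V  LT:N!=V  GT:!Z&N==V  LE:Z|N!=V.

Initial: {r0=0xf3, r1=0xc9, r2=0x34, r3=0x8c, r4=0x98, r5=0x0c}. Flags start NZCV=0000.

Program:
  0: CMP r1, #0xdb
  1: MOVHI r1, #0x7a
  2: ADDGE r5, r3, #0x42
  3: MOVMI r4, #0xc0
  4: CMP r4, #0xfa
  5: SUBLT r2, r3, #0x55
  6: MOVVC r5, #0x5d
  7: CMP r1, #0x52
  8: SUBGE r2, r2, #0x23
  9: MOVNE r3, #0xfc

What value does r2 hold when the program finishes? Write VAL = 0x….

0: ✓ CMP  NZCV=1000
1: · MOVHI
2: · ADDGE
3: ✓ MOVMI  r4←0xc0
4: ✓ CMP  NZCV=1000
5: ✓ SUBLT  r2←0x37
6: ✓ MOVVC  r5←0x5d
7: ✓ CMP  NZCV=0011
8: · SUBGE
9: ✓ MOVNE  r3←0xfc

VAL = 0x37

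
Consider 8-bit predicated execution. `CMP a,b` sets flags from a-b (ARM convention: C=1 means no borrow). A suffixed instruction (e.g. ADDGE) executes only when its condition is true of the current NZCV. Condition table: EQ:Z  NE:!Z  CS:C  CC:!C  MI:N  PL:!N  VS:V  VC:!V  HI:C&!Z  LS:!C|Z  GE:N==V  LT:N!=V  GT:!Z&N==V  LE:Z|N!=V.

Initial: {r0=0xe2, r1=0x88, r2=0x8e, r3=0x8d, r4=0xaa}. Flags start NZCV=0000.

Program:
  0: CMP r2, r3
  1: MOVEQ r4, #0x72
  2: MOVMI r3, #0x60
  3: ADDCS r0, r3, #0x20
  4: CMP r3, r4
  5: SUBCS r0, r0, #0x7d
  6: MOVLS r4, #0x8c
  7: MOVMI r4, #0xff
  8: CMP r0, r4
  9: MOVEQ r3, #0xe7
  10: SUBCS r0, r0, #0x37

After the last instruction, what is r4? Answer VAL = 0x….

0: ✓ CMP  NZCV=0010
1: · MOVEQ
2: · MOVMI
3: ✓ ADDCS  r0←0xad
4: ✓ CMP  NZCV=1000
5: · SUBCS
6: ✓ MOVLS  r4←0x8c
7: ✓ MOVMI  r4←0xff
8: ✓ CMP  NZCV=1000
9: · MOVEQ
10: · SUBCS

VAL = 0xff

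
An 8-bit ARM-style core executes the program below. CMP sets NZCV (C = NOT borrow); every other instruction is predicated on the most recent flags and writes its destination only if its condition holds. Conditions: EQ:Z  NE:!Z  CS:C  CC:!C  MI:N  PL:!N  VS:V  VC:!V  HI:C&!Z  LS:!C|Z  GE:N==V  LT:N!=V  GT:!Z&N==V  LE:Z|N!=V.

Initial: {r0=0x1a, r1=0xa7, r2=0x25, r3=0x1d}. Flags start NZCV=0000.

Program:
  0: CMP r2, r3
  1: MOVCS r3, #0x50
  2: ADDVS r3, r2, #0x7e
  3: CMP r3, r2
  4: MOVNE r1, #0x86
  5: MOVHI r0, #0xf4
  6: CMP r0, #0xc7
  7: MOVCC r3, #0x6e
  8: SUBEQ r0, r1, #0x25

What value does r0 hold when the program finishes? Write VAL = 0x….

[0] flags=0010 → (cmp)
[1] flags=0010 CS?T → r3=0x50
[2] flags=0010 VS?F → skip
[3] flags=0010 → (cmp)
[4] flags=0010 NE?T → r1=0x86
[5] flags=0010 HI?T → r0=0xf4
[6] flags=0010 → (cmp)
[7] flags=0010 CC?F → skip
[8] flags=0010 EQ?F → skip

VAL = 0xf4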